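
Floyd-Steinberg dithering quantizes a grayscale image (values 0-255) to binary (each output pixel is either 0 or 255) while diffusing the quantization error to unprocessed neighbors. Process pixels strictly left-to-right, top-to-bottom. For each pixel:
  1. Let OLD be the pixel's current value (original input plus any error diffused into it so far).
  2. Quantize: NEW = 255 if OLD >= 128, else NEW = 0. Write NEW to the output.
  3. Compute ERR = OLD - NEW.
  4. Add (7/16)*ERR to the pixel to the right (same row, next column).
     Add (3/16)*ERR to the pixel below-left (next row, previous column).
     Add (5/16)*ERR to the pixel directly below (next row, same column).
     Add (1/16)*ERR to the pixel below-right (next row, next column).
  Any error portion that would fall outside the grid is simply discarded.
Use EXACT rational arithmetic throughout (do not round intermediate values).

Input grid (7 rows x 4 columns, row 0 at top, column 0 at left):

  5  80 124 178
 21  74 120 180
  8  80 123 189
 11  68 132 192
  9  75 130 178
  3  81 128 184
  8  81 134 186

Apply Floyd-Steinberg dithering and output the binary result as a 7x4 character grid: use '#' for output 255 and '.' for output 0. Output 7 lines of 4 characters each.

(0,0): OLD=5 → NEW=0, ERR=5
(0,1): OLD=1315/16 → NEW=0, ERR=1315/16
(0,2): OLD=40949/256 → NEW=255, ERR=-24331/256
(0,3): OLD=558771/4096 → NEW=255, ERR=-485709/4096
(1,0): OLD=9721/256 → NEW=0, ERR=9721/256
(1,1): OLD=202319/2048 → NEW=0, ERR=202319/2048
(1,2): OLD=7629819/65536 → NEW=0, ERR=7629819/65536
(1,3): OLD=197066957/1048576 → NEW=255, ERR=-70319923/1048576
(2,0): OLD=1257941/32768 → NEW=0, ERR=1257941/32768
(2,1): OLD=159246327/1048576 → NEW=255, ERR=-108140553/1048576
(2,2): OLD=226203347/2097152 → NEW=0, ERR=226203347/2097152
(2,3): OLD=7466166055/33554432 → NEW=255, ERR=-1090214105/33554432
(3,0): OLD=61398277/16777216 → NEW=0, ERR=61398277/16777216
(3,1): OLD=16105100827/268435456 → NEW=0, ERR=16105100827/268435456
(3,2): OLD=770592410853/4294967296 → NEW=255, ERR=-324624249627/4294967296
(3,3): OLD=10687297213379/68719476736 → NEW=255, ERR=-6836169354301/68719476736
(4,0): OLD=91881870305/4294967296 → NEW=0, ERR=91881870305/4294967296
(4,1): OLD=3063693561763/34359738368 → NEW=0, ERR=3063693561763/34359738368
(4,2): OLD=143472679254211/1099511627776 → NEW=255, ERR=-136902785828669/1099511627776
(4,3): OLD=1543092258856773/17592186044416 → NEW=0, ERR=1543092258856773/17592186044416
(5,0): OLD=14515622939153/549755813888 → NEW=0, ERR=14515622939153/549755813888
(5,1): OLD=1731190161939991/17592186044416 → NEW=0, ERR=1731190161939991/17592186044416
(5,2): OLD=1356024786451355/8796093022208 → NEW=255, ERR=-886978934211685/8796093022208
(5,3): OLD=44898707356822275/281474976710656 → NEW=255, ERR=-26877411704395005/281474976710656
(6,0): OLD=9767869969769701/281474976710656 → NEW=0, ERR=9767869969769701/281474976710656
(6,1): OLD=493943893821121939/4503599627370496 → NEW=0, ERR=493943893821121939/4503599627370496
(6,2): OLD=9995727705893960853/72057594037927936 → NEW=255, ERR=-8378958773777662827/72057594037927936
(6,3): OLD=114121470029742167827/1152921504606846976 → NEW=0, ERR=114121470029742167827/1152921504606846976
Row 0: ..##
Row 1: ...#
Row 2: .#.#
Row 3: ..##
Row 4: ..#.
Row 5: ..##
Row 6: ..#.

Answer: ..##
...#
.#.#
..##
..#.
..##
..#.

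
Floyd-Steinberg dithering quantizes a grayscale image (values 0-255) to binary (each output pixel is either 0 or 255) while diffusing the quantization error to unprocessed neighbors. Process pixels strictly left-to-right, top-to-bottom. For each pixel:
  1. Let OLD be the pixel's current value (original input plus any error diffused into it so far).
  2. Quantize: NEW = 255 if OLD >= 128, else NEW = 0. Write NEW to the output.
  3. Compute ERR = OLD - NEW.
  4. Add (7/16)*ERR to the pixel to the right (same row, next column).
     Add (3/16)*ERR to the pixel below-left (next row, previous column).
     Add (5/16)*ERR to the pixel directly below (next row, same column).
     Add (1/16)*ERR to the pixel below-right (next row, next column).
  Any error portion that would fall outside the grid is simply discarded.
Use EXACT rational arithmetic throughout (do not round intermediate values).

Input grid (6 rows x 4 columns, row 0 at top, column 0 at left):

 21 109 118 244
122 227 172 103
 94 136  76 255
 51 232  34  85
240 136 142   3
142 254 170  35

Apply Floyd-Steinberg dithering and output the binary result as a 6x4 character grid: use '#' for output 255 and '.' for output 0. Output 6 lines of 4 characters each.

(0,0): OLD=21 → NEW=0, ERR=21
(0,1): OLD=1891/16 → NEW=0, ERR=1891/16
(0,2): OLD=43445/256 → NEW=255, ERR=-21835/256
(0,3): OLD=846579/4096 → NEW=255, ERR=-197901/4096
(1,0): OLD=38585/256 → NEW=255, ERR=-26695/256
(1,1): OLD=417039/2048 → NEW=255, ERR=-105201/2048
(1,2): OLD=7942971/65536 → NEW=0, ERR=7942971/65536
(1,3): OLD=142182285/1048576 → NEW=255, ERR=-125204595/1048576
(2,0): OLD=1696789/32768 → NEW=0, ERR=1696789/32768
(2,1): OLD=166524215/1048576 → NEW=255, ERR=-100862665/1048576
(2,2): OLD=96873843/2097152 → NEW=0, ERR=96873843/2097152
(2,3): OLD=8236626183/33554432 → NEW=255, ERR=-319753977/33554432
(3,0): OLD=824536261/16777216 → NEW=0, ERR=824536261/16777216
(3,1): OLD=63173494619/268435456 → NEW=255, ERR=-5277546661/268435456
(3,2): OLD=137590383269/4294967296 → NEW=0, ERR=137590383269/4294967296
(3,3): OLD=6798043290627/68719476736 → NEW=0, ERR=6798043290627/68719476736
(4,0): OLD=1080922411937/4294967296 → NEW=255, ERR=-14294248543/4294967296
(4,1): OLD=4723718898019/34359738368 → NEW=255, ERR=-4038014385821/34359738368
(4,2): OLD=129648758330883/1099511627776 → NEW=0, ERR=129648758330883/1099511627776
(4,3): OLD=1539384467816453/17592186044416 → NEW=0, ERR=1539384467816453/17592186044416
(5,0): OLD=65379512472913/549755813888 → NEW=0, ERR=65379512472913/549755813888
(5,1): OLD=5122933075536727/17592186044416 → NEW=255, ERR=636925634210647/17592186044416
(5,2): OLD=2038494255770803/8796093022208 → NEW=255, ERR=-204509464892237/8796093022208
(5,3): OLD=16759794148758035/281474976710656 → NEW=0, ERR=16759794148758035/281474976710656
Row 0: ..##
Row 1: ##.#
Row 2: .#.#
Row 3: .#..
Row 4: ##..
Row 5: .##.

Answer: ..##
##.#
.#.#
.#..
##..
.##.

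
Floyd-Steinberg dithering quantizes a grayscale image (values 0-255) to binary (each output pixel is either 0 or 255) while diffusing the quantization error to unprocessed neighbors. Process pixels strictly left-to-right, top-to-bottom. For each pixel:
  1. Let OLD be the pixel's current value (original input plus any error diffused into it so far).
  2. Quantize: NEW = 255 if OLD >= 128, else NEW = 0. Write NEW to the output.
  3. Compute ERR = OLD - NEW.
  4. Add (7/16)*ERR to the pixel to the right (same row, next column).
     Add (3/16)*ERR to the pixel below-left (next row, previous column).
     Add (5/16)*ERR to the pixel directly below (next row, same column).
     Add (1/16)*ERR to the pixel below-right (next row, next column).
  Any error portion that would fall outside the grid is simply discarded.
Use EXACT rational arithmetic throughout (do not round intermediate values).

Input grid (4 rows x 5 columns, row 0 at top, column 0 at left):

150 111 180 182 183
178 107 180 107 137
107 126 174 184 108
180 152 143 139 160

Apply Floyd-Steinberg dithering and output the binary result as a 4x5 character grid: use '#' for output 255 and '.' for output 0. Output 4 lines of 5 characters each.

(0,0): OLD=150 → NEW=255, ERR=-105
(0,1): OLD=1041/16 → NEW=0, ERR=1041/16
(0,2): OLD=53367/256 → NEW=255, ERR=-11913/256
(0,3): OLD=662081/4096 → NEW=255, ERR=-382399/4096
(0,4): OLD=9316295/65536 → NEW=255, ERR=-7395385/65536
(1,0): OLD=40291/256 → NEW=255, ERR=-24989/256
(1,1): OLD=142005/2048 → NEW=0, ERR=142005/2048
(1,2): OLD=11950809/65536 → NEW=255, ERR=-4760871/65536
(1,3): OLD=5760933/262144 → NEW=0, ERR=5760933/262144
(1,4): OLD=442564943/4194304 → NEW=0, ERR=442564943/4194304
(2,0): OLD=2932631/32768 → NEW=0, ERR=2932631/32768
(2,1): OLD=175218413/1048576 → NEW=255, ERR=-92168467/1048576
(2,2): OLD=2035024391/16777216 → NEW=0, ERR=2035024391/16777216
(2,3): OLD=69572789541/268435456 → NEW=255, ERR=1121748261/268435456
(2,4): OLD=619228682947/4294967296 → NEW=255, ERR=-475987977533/4294967296
(3,0): OLD=3212614439/16777216 → NEW=255, ERR=-1065575641/16777216
(3,1): OLD=16788131355/134217728 → NEW=0, ERR=16788131355/134217728
(3,2): OLD=991786230809/4294967296 → NEW=255, ERR=-103430429671/4294967296
(3,3): OLD=1001342053873/8589934592 → NEW=0, ERR=1001342053873/8589934592
(3,4): OLD=24275643101653/137438953472 → NEW=255, ERR=-10771290033707/137438953472
Row 0: #.###
Row 1: #.#..
Row 2: .#.##
Row 3: #.#.#

Answer: #.###
#.#..
.#.##
#.#.#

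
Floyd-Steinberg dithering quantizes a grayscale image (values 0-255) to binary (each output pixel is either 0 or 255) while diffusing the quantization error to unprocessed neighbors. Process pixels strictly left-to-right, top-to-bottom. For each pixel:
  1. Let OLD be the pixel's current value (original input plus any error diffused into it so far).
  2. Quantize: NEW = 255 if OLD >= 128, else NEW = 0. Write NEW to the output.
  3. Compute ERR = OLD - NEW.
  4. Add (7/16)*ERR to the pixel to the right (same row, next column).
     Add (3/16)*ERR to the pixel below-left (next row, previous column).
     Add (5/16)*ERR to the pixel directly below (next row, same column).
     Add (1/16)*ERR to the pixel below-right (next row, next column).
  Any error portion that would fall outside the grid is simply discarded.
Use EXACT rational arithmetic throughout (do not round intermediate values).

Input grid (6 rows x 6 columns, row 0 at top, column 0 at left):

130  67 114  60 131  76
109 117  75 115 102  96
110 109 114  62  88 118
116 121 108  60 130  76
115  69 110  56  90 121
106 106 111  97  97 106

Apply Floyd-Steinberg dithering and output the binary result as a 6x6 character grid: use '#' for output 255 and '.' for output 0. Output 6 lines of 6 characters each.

(0,0): OLD=130 → NEW=255, ERR=-125
(0,1): OLD=197/16 → NEW=0, ERR=197/16
(0,2): OLD=30563/256 → NEW=0, ERR=30563/256
(0,3): OLD=459701/4096 → NEW=0, ERR=459701/4096
(0,4): OLD=11803123/65536 → NEW=255, ERR=-4908557/65536
(0,5): OLD=45331877/1048576 → NEW=0, ERR=45331877/1048576
(1,0): OLD=18495/256 → NEW=0, ERR=18495/256
(1,1): OLD=342073/2048 → NEW=255, ERR=-180167/2048
(1,2): OLD=6267437/65536 → NEW=0, ERR=6267437/65536
(1,3): OLD=48583209/262144 → NEW=255, ERR=-18263511/262144
(1,4): OLD=1060892251/16777216 → NEW=0, ERR=1060892251/16777216
(1,5): OLD=35566009101/268435456 → NEW=255, ERR=-32885032179/268435456
(2,0): OLD=3803779/32768 → NEW=0, ERR=3803779/32768
(2,1): OLD=162258001/1048576 → NEW=255, ERR=-105128879/1048576
(2,2): OLD=1366687795/16777216 → NEW=0, ERR=1366687795/16777216
(2,3): OLD=12576314971/134217728 → NEW=0, ERR=12576314971/134217728
(2,4): OLD=521539979921/4294967296 → NEW=0, ERR=521539979921/4294967296
(2,5): OLD=9400463956231/68719476736 → NEW=255, ERR=-8123002611449/68719476736
(3,0): OLD=2239375059/16777216 → NEW=255, ERR=-2038815021/16777216
(3,1): OLD=7923136471/134217728 → NEW=0, ERR=7923136471/134217728
(3,2): OLD=183165074741/1073741824 → NEW=255, ERR=-90639090379/1073741824
(3,3): OLD=5511976484191/68719476736 → NEW=0, ERR=5511976484191/68719476736
(3,4): OLD=102656805412351/549755813888 → NEW=255, ERR=-37530927129089/549755813888
(3,5): OLD=147623592756113/8796093022208 → NEW=0, ERR=147623592756113/8796093022208
(4,0): OLD=189177428093/2147483648 → NEW=0, ERR=189177428093/2147483648
(4,1): OLD=3524111996761/34359738368 → NEW=0, ERR=3524111996761/34359738368
(4,2): OLD=161871913414459/1099511627776 → NEW=255, ERR=-118503551668421/1099511627776
(4,3): OLD=278595684220999/17592186044416 → NEW=0, ERR=278595684220999/17592186044416
(4,4): OLD=23574776889341367/281474976710656 → NEW=0, ERR=23574776889341367/281474976710656
(4,5): OLD=714362933288104097/4503599627370496 → NEW=255, ERR=-434054971691372383/4503599627370496
(5,0): OLD=83980646509851/549755813888 → NEW=255, ERR=-56207086031589/549755813888
(5,1): OLD=1383078623925963/17592186044416 → NEW=0, ERR=1383078623925963/17592186044416
(5,2): OLD=17042560521947753/140737488355328 → NEW=0, ERR=17042560521947753/140737488355328
(5,3): OLD=738120087340794899/4503599627370496 → NEW=255, ERR=-410297817638681581/4503599627370496
(5,4): OLD=596579953680250835/9007199254740992 → NEW=0, ERR=596579953680250835/9007199254740992
(5,5): OLD=15866112755347678191/144115188075855872 → NEW=0, ERR=15866112755347678191/144115188075855872
Row 0: #...#.
Row 1: .#.#.#
Row 2: .#...#
Row 3: #.#.#.
Row 4: ..#..#
Row 5: #..#..

Answer: #...#.
.#.#.#
.#...#
#.#.#.
..#..#
#..#..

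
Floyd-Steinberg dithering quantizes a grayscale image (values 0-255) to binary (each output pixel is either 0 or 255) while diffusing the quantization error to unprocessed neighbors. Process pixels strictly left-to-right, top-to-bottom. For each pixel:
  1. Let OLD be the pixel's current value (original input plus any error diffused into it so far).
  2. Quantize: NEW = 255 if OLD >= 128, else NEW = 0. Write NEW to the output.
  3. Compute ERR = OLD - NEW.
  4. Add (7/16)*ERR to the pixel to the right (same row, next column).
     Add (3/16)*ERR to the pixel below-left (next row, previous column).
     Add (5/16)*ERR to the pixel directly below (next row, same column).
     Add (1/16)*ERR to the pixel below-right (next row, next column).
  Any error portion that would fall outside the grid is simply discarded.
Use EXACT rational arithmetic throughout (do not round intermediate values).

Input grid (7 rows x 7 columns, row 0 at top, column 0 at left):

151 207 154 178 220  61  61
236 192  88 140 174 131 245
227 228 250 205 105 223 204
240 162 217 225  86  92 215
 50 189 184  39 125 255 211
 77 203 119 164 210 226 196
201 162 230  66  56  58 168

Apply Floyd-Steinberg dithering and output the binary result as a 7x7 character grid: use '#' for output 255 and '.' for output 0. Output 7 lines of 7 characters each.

Answer: ##.##..
##.#.##
####.##
#.##.##
.##..##
.#.####
###...#

Derivation:
(0,0): OLD=151 → NEW=255, ERR=-104
(0,1): OLD=323/2 → NEW=255, ERR=-187/2
(0,2): OLD=3619/32 → NEW=0, ERR=3619/32
(0,3): OLD=116469/512 → NEW=255, ERR=-14091/512
(0,4): OLD=1703603/8192 → NEW=255, ERR=-385357/8192
(0,5): OLD=5297893/131072 → NEW=0, ERR=5297893/131072
(0,6): OLD=165011523/2097152 → NEW=0, ERR=165011523/2097152
(1,0): OLD=5951/32 → NEW=255, ERR=-2209/32
(1,1): OLD=37705/256 → NEW=255, ERR=-27575/256
(1,2): OLD=534221/8192 → NEW=0, ERR=534221/8192
(1,3): OLD=5183185/32768 → NEW=255, ERR=-3172655/32768
(1,4): OLD=257527931/2097152 → NEW=0, ERR=257527931/2097152
(1,5): OLD=3509270363/16777216 → NEW=255, ERR=-768919717/16777216
(1,6): OLD=67662839925/268435456 → NEW=255, ERR=-788201355/268435456
(2,0): OLD=758707/4096 → NEW=255, ERR=-285773/4096
(2,1): OLD=22508753/131072 → NEW=255, ERR=-10914607/131072
(2,2): OLD=438433171/2097152 → NEW=255, ERR=-96340589/2097152
(2,3): OLD=3049184603/16777216 → NEW=255, ERR=-1229005477/16777216
(2,4): OLD=12976321635/134217728 → NEW=0, ERR=12976321635/134217728
(2,5): OLD=1108531603641/4294967296 → NEW=255, ERR=13314943161/4294967296
(2,6): OLD=13852078300319/68719476736 → NEW=255, ERR=-3671388267361/68719476736
(3,0): OLD=424848979/2097152 → NEW=255, ERR=-109924781/2097152
(3,1): OLD=1678919207/16777216 → NEW=0, ERR=1678919207/16777216
(3,2): OLD=30532609357/134217728 → NEW=255, ERR=-3692911283/134217728
(3,3): OLD=110234097487/536870912 → NEW=255, ERR=-26667985073/536870912
(3,4): OLD=6217998724179/68719476736 → NEW=0, ERR=6217998724179/68719476736
(3,5): OLD=70687984076281/549755813888 → NEW=255, ERR=-69499748465159/549755813888
(3,6): OLD=1259510542548775/8796093022208 → NEW=255, ERR=-983493178114265/8796093022208
(4,0): OLD=14061539181/268435456 → NEW=0, ERR=14061539181/268435456
(4,1): OLD=1008265290105/4294967296 → NEW=255, ERR=-86951370375/4294967296
(4,2): OLD=11234629996759/68719476736 → NEW=255, ERR=-6288836570921/68719476736
(4,3): OLD=-722593682131/549755813888 → NEW=0, ERR=-722593682131/549755813888
(4,4): OLD=553683079429007/4398046511104 → NEW=0, ERR=553683079429007/4398046511104
(4,5): OLD=35925067067754135/140737488355328 → NEW=255, ERR=37007537145495/140737488355328
(4,6): OLD=378917423591383889/2251799813685248 → NEW=255, ERR=-195291528898354351/2251799813685248
(5,0): OLD=6155468732027/68719476736 → NEW=0, ERR=6155468732027/68719476736
(5,1): OLD=122033138125145/549755813888 → NEW=255, ERR=-18154594416295/549755813888
(5,2): OLD=327400944718727/4398046511104 → NEW=0, ERR=327400944718727/4398046511104
(5,3): OLD=7530970304315411/35184372088832 → NEW=255, ERR=-1441044578336749/35184372088832
(5,4): OLD=521044044017925177/2251799813685248 → NEW=255, ERR=-53164908471813063/2251799813685248
(5,5): OLD=3735462759963696729/18014398509481984 → NEW=255, ERR=-858208859954209191/18014398509481984
(5,6): OLD=42678767514876486807/288230376151711744 → NEW=255, ERR=-30819978403810007913/288230376151711744
(6,0): OLD=1959769663496003/8796093022208 → NEW=255, ERR=-283234057167037/8796093022208
(6,1): OLD=22116772826102095/140737488355328 → NEW=255, ERR=-13771286704506545/140737488355328
(6,2): OLD=451958990260445037/2251799813685248 → NEW=255, ERR=-122249962229293203/2251799813685248
(6,3): OLD=534575580429679411/18014398509481984 → NEW=0, ERR=534575580429679411/18014398509481984
(6,4): OLD=1805486548082505995/36028797018963968 → NEW=0, ERR=1805486548082505995/36028797018963968
(6,5): OLD=200663283469250003069/4611686018427387904 → NEW=0, ERR=200663283469250003069/4611686018427387904
(6,6): OLD=11115555261364490521499/73786976294838206464 → NEW=255, ERR=-7700123693819252126821/73786976294838206464
Row 0: ##.##..
Row 1: ##.#.##
Row 2: ####.##
Row 3: #.##.##
Row 4: .##..##
Row 5: .#.####
Row 6: ###...#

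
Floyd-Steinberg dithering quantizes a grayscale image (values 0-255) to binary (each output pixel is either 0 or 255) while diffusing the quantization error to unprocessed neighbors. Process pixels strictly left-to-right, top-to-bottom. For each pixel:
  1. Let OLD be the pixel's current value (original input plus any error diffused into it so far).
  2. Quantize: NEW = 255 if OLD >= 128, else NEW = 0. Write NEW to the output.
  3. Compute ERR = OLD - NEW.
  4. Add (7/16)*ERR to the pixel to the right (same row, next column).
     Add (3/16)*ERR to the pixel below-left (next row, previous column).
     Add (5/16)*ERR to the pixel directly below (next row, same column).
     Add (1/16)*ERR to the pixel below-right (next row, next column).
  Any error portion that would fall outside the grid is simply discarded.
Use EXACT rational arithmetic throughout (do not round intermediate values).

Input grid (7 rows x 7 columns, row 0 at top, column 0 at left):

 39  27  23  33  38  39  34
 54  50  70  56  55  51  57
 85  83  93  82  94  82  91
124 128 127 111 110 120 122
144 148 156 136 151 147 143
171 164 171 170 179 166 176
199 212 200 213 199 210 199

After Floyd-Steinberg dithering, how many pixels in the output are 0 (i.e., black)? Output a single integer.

(0,0): OLD=39 → NEW=0, ERR=39
(0,1): OLD=705/16 → NEW=0, ERR=705/16
(0,2): OLD=10823/256 → NEW=0, ERR=10823/256
(0,3): OLD=210929/4096 → NEW=0, ERR=210929/4096
(0,4): OLD=3966871/65536 → NEW=0, ERR=3966871/65536
(0,5): OLD=68662561/1048576 → NEW=0, ERR=68662561/1048576
(0,6): OLD=1051063271/16777216 → NEW=0, ERR=1051063271/16777216
(1,0): OLD=19059/256 → NEW=0, ERR=19059/256
(1,1): OLD=218533/2048 → NEW=0, ERR=218533/2048
(1,2): OLD=9326089/65536 → NEW=255, ERR=-7385591/65536
(1,3): OLD=9641685/262144 → NEW=0, ERR=9641685/262144
(1,4): OLD=1770049247/16777216 → NEW=0, ERR=1770049247/16777216
(1,5): OLD=17871133327/134217728 → NEW=255, ERR=-16354387313/134217728
(1,6): OLD=58757195393/2147483648 → NEW=0, ERR=58757195393/2147483648
(2,0): OLD=4203239/32768 → NEW=255, ERR=-4152601/32768
(2,1): OLD=46583005/1048576 → NEW=0, ERR=46583005/1048576
(2,2): OLD=1523103959/16777216 → NEW=0, ERR=1523103959/16777216
(2,3): OLD=19589105375/134217728 → NEW=255, ERR=-14636415265/134217728
(2,4): OLD=63041953359/1073741824 → NEW=0, ERR=63041953359/1073741824
(2,5): OLD=2794572797957/34359738368 → NEW=0, ERR=2794572797957/34359738368
(2,6): OLD=70103641128819/549755813888 → NEW=0, ERR=70103641128819/549755813888
(3,0): OLD=1555707639/16777216 → NEW=0, ERR=1555707639/16777216
(3,1): OLD=25709756203/134217728 → NEW=255, ERR=-8515764437/134217728
(3,2): OLD=118048804721/1073741824 → NEW=0, ERR=118048804721/1073741824
(3,3): OLD=608613753831/4294967296 → NEW=255, ERR=-486602906649/4294967296
(3,4): OLD=47946885378807/549755813888 → NEW=0, ERR=47946885378807/549755813888
(3,5): OLD=928656793829717/4398046511104 → NEW=255, ERR=-192845066501803/4398046511104
(3,6): OLD=10396922287453643/70368744177664 → NEW=255, ERR=-7547107477850677/70368744177664
(4,0): OLD=345918657561/2147483648 → NEW=255, ERR=-201689672679/2147483648
(4,1): OLD=3899575820869/34359738368 → NEW=0, ERR=3899575820869/34359738368
(4,2): OLD=118088241012523/549755813888 → NEW=255, ERR=-22099491528917/549755813888
(4,3): OLD=467213997108041/4398046511104 → NEW=0, ERR=467213997108041/4398046511104
(4,4): OLD=7368618594910923/35184372088832 → NEW=255, ERR=-1603396287741237/35184372088832
(4,5): OLD=111128011852279435/1125899906842624 → NEW=0, ERR=111128011852279435/1125899906842624
(4,6): OLD=2700818134569364029/18014398509481984 → NEW=255, ERR=-1892853485348541891/18014398509481984
(5,0): OLD=89571797823135/549755813888 → NEW=255, ERR=-50615934718305/549755813888
(5,1): OLD=641141373745461/4398046511104 → NEW=255, ERR=-480360486586059/4398046511104
(5,2): OLD=4843669941758403/35184372088832 → NEW=255, ERR=-4128344940893757/35184372088832
(5,3): OLD=39633540529306991/281474976710656 → NEW=255, ERR=-32142578531910289/281474976710656
(5,4): OLD=2521032547081685925/18014398509481984 → NEW=255, ERR=-2072639072836219995/18014398509481984
(5,5): OLD=17864255262071912661/144115188075855872 → NEW=0, ERR=17864255262071912661/144115188075855872
(5,6): OLD=469388402559263616219/2305843009213693952 → NEW=255, ERR=-118601564790228341541/2305843009213693952
(6,0): OLD=10537661242864759/70368744177664 → NEW=255, ERR=-7406368522439561/70368744177664
(6,1): OLD=117168452377369059/1125899906842624 → NEW=0, ERR=117168452377369059/1125899906842624
(6,2): OLD=3253840451046024521/18014398509481984 → NEW=255, ERR=-1339831168871881399/18014398509481984
(6,3): OLD=16698498489876937815/144115188075855872 → NEW=0, ERR=16698498489876937815/144115188075855872
(6,4): OLD=66247806365886566421/288230376151711744 → NEW=255, ERR=-7250939552799928299/288230376151711744
(6,5): OLD=8149617821273247522873/36893488147419103232 → NEW=255, ERR=-1258221656318623801287/36893488147419103232
(6,6): OLD=103746438831024200399615/590295810358705651712 → NEW=255, ERR=-46778992810445740786945/590295810358705651712
Output grid:
  Row 0: .......  (7 black, running=7)
  Row 1: ..#..#.  (5 black, running=12)
  Row 2: #..#...  (5 black, running=17)
  Row 3: .#.#.##  (3 black, running=20)
  Row 4: #.#.#.#  (3 black, running=23)
  Row 5: #####.#  (1 black, running=24)
  Row 6: #.#.###  (2 black, running=26)

Answer: 26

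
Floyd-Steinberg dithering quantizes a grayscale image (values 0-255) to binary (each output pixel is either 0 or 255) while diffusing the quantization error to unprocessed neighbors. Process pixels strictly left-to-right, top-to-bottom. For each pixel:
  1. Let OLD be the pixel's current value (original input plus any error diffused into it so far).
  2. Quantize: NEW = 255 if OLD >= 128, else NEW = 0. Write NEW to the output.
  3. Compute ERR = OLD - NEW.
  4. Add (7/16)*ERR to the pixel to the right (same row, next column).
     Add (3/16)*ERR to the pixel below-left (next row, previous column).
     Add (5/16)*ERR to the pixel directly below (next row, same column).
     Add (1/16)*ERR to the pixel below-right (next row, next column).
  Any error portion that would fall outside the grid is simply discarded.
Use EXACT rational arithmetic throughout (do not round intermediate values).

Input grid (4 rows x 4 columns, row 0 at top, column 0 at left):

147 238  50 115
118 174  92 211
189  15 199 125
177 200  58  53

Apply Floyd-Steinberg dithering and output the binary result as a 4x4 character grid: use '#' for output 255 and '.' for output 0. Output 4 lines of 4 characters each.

(0,0): OLD=147 → NEW=255, ERR=-108
(0,1): OLD=763/4 → NEW=255, ERR=-257/4
(0,2): OLD=1401/64 → NEW=0, ERR=1401/64
(0,3): OLD=127567/1024 → NEW=0, ERR=127567/1024
(1,0): OLD=4621/64 → NEW=0, ERR=4621/64
(1,1): OLD=93627/512 → NEW=255, ERR=-36933/512
(1,2): OLD=1419255/16384 → NEW=0, ERR=1419255/16384
(1,3): OLD=75811185/262144 → NEW=255, ERR=8964465/262144
(2,0): OLD=1622329/8192 → NEW=255, ERR=-466631/8192
(2,1): OLD=-3069213/262144 → NEW=0, ERR=-3069213/262144
(2,2): OLD=116838263/524288 → NEW=255, ERR=-16855177/524288
(2,3): OLD=1065650571/8388608 → NEW=0, ERR=1065650571/8388608
(3,0): OLD=658523209/4194304 → NEW=255, ERR=-411024311/4194304
(3,1): OLD=9655626263/67108864 → NEW=255, ERR=-7457134057/67108864
(3,2): OLD=24079669289/1073741824 → NEW=0, ERR=24079669289/1073741824
(3,3): OLD=1726587714719/17179869184 → NEW=0, ERR=1726587714719/17179869184
Row 0: ##..
Row 1: .#.#
Row 2: #.#.
Row 3: ##..

Answer: ##..
.#.#
#.#.
##..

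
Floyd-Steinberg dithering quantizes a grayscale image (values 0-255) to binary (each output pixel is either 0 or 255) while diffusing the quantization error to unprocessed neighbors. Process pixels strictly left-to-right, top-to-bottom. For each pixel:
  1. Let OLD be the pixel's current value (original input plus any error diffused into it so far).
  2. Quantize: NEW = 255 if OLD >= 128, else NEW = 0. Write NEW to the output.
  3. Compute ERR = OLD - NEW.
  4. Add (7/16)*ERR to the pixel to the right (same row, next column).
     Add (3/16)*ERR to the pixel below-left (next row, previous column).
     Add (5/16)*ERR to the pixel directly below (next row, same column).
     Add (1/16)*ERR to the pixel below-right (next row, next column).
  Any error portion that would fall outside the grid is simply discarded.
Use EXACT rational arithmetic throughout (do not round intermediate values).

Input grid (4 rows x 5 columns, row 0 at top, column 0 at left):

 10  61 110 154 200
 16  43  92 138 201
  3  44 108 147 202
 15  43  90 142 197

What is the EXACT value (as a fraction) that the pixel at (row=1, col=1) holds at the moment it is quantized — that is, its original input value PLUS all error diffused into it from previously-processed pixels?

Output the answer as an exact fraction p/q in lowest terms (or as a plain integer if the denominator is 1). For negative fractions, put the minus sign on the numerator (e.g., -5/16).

(0,0): OLD=10 → NEW=0, ERR=10
(0,1): OLD=523/8 → NEW=0, ERR=523/8
(0,2): OLD=17741/128 → NEW=255, ERR=-14899/128
(0,3): OLD=211099/2048 → NEW=0, ERR=211099/2048
(0,4): OLD=8031293/32768 → NEW=255, ERR=-324547/32768
(1,0): OLD=4017/128 → NEW=0, ERR=4017/128
(1,1): OLD=57303/1024 → NEW=0, ERR=57303/1024
Target (1,1): original=43, with diffused error = 57303/1024

Answer: 57303/1024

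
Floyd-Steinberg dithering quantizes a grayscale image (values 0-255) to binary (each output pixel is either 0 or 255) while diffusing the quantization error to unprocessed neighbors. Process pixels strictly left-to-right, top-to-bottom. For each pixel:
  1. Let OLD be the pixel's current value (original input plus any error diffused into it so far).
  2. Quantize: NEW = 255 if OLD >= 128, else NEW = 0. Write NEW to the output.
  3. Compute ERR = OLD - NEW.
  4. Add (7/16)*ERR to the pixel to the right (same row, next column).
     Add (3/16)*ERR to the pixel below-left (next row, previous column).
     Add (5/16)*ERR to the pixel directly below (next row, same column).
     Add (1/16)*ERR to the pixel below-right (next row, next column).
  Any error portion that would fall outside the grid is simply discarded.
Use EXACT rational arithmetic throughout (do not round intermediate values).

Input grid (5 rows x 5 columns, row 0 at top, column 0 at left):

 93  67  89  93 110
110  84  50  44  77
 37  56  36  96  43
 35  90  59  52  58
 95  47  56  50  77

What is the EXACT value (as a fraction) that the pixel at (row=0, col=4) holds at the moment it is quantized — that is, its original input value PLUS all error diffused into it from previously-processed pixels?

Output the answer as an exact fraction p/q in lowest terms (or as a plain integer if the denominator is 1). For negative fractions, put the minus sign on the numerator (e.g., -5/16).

Answer: 8384141/65536

Derivation:
(0,0): OLD=93 → NEW=0, ERR=93
(0,1): OLD=1723/16 → NEW=0, ERR=1723/16
(0,2): OLD=34845/256 → NEW=255, ERR=-30435/256
(0,3): OLD=167883/4096 → NEW=0, ERR=167883/4096
(0,4): OLD=8384141/65536 → NEW=0, ERR=8384141/65536
Target (0,4): original=110, with diffused error = 8384141/65536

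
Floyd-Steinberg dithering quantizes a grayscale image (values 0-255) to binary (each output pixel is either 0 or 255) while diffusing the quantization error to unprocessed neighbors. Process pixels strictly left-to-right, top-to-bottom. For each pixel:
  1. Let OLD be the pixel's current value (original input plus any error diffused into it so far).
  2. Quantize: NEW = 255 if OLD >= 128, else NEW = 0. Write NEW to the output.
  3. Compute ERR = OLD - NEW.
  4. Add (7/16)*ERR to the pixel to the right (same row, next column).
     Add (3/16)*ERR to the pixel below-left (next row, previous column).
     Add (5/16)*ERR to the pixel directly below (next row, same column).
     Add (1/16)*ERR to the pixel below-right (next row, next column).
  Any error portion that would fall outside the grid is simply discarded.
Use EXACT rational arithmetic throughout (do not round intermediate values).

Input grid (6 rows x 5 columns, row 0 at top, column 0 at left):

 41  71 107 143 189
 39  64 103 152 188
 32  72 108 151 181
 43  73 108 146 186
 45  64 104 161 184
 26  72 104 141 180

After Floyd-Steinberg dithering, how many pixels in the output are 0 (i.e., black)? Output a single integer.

Answer: 17

Derivation:
(0,0): OLD=41 → NEW=0, ERR=41
(0,1): OLD=1423/16 → NEW=0, ERR=1423/16
(0,2): OLD=37353/256 → NEW=255, ERR=-27927/256
(0,3): OLD=390239/4096 → NEW=0, ERR=390239/4096
(0,4): OLD=15117977/65536 → NEW=255, ERR=-1593703/65536
(1,0): OLD=17533/256 → NEW=0, ERR=17533/256
(1,1): OLD=212715/2048 → NEW=0, ERR=212715/2048
(1,2): OLD=9029063/65536 → NEW=255, ERR=-7682617/65536
(1,3): OLD=31223483/262144 → NEW=0, ERR=31223483/262144
(1,4): OLD=1000194769/4194304 → NEW=255, ERR=-69352751/4194304
(2,0): OLD=2388041/32768 → NEW=0, ERR=2388041/32768
(2,1): OLD=124405043/1048576 → NEW=0, ERR=124405043/1048576
(2,2): OLD=2551757145/16777216 → NEW=255, ERR=-1726432935/16777216
(2,3): OLD=35641254907/268435456 → NEW=255, ERR=-32809786373/268435456
(2,4): OLD=557500542237/4294967296 → NEW=255, ERR=-537716118243/4294967296
(3,0): OLD=1476721977/16777216 → NEW=0, ERR=1476721977/16777216
(3,1): OLD=17964311877/134217728 → NEW=255, ERR=-16261208763/134217728
(3,2): OLD=31503242375/4294967296 → NEW=0, ERR=31503242375/4294967296
(3,3): OLD=696708525519/8589934592 → NEW=0, ERR=696708525519/8589934592
(3,4): OLD=24013530678059/137438953472 → NEW=255, ERR=-11033402457301/137438953472
(4,0): OLD=106922016951/2147483648 → NEW=0, ERR=106922016951/2147483648
(4,1): OLD=3765711899575/68719476736 → NEW=0, ERR=3765711899575/68719476736
(4,2): OLD=151624717701529/1099511627776 → NEW=255, ERR=-128750747381351/1099511627776
(4,3): OLD=2120243348886455/17592186044416 → NEW=0, ERR=2120243348886455/17592186044416
(4,4): OLD=60998580644556161/281474976710656 → NEW=255, ERR=-10777538416661119/281474976710656
(5,0): OLD=56991960733061/1099511627776 → NEW=0, ERR=56991960733061/1099511627776
(5,1): OLD=817664951415119/8796093022208 → NEW=0, ERR=817664951415119/8796093022208
(5,2): OLD=37745399400162375/281474976710656 → NEW=255, ERR=-34030719661054905/281474976710656
(5,3): OLD=125279792790790697/1125899906842624 → NEW=0, ERR=125279792790790697/1125899906842624
(5,4): OLD=4039695087237802739/18014398509481984 → NEW=255, ERR=-553976532680103181/18014398509481984
Output grid:
  Row 0: ..#.#  (3 black, running=3)
  Row 1: ..#.#  (3 black, running=6)
  Row 2: ..###  (2 black, running=8)
  Row 3: .#..#  (3 black, running=11)
  Row 4: ..#.#  (3 black, running=14)
  Row 5: ..#.#  (3 black, running=17)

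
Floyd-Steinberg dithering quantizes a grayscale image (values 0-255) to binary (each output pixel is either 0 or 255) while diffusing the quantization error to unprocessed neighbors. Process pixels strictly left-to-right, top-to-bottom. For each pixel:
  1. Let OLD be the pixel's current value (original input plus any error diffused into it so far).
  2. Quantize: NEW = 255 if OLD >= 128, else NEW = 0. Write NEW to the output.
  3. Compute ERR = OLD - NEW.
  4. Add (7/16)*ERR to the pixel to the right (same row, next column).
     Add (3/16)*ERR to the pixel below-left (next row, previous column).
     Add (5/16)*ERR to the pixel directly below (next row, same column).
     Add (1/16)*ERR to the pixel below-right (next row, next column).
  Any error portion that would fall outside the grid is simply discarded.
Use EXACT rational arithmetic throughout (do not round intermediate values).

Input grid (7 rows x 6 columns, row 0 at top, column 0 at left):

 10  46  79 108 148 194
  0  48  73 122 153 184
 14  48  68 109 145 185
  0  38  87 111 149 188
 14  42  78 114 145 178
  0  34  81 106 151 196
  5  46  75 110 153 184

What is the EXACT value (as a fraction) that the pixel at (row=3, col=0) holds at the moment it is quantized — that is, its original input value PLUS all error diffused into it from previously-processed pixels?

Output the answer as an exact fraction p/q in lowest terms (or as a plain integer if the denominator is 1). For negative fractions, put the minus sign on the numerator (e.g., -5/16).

(0,0): OLD=10 → NEW=0, ERR=10
(0,1): OLD=403/8 → NEW=0, ERR=403/8
(0,2): OLD=12933/128 → NEW=0, ERR=12933/128
(0,3): OLD=311715/2048 → NEW=255, ERR=-210525/2048
(0,4): OLD=3375989/32768 → NEW=0, ERR=3375989/32768
(0,5): OLD=125343795/524288 → NEW=255, ERR=-8349645/524288
(1,0): OLD=1609/128 → NEW=0, ERR=1609/128
(1,1): OLD=90943/1024 → NEW=0, ERR=90943/1024
(1,2): OLD=4171499/32768 → NEW=0, ERR=4171499/32768
(1,3): OLD=22440111/131072 → NEW=255, ERR=-10983249/131072
(1,4): OLD=1167061837/8388608 → NEW=255, ERR=-972033203/8388608
(1,5): OLD=18088111115/134217728 → NEW=255, ERR=-16137409525/134217728
(2,0): OLD=566565/16384 → NEW=0, ERR=566565/16384
(2,1): OLD=60575015/524288 → NEW=0, ERR=60575015/524288
(2,2): OLD=1242934197/8388608 → NEW=255, ERR=-896160843/8388608
(2,3): OLD=1496885453/67108864 → NEW=0, ERR=1496885453/67108864
(2,4): OLD=194919793511/2147483648 → NEW=0, ERR=194919793511/2147483648
(2,5): OLD=6181156890689/34359738368 → NEW=255, ERR=-2580576393151/34359738368
(3,0): OLD=272375445/8388608 → NEW=0, ERR=272375445/8388608
Target (3,0): original=0, with diffused error = 272375445/8388608

Answer: 272375445/8388608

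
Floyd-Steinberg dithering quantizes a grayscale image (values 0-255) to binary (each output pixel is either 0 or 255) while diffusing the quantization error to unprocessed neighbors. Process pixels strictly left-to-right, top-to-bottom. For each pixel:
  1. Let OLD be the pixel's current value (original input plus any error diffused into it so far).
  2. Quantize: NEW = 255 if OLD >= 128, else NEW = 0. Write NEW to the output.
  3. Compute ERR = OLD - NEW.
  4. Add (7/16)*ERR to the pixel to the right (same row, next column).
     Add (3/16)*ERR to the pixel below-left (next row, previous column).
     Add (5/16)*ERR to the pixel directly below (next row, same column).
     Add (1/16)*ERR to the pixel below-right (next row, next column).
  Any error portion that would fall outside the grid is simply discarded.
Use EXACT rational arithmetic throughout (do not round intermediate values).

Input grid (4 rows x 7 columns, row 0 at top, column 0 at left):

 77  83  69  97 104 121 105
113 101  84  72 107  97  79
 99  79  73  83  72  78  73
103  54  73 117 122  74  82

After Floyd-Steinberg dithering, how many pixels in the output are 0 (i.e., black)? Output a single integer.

(0,0): OLD=77 → NEW=0, ERR=77
(0,1): OLD=1867/16 → NEW=0, ERR=1867/16
(0,2): OLD=30733/256 → NEW=0, ERR=30733/256
(0,3): OLD=612443/4096 → NEW=255, ERR=-432037/4096
(0,4): OLD=3791485/65536 → NEW=0, ERR=3791485/65536
(0,5): OLD=153418091/1048576 → NEW=255, ERR=-113968789/1048576
(0,6): OLD=963826157/16777216 → NEW=0, ERR=963826157/16777216
(1,0): OLD=40689/256 → NEW=255, ERR=-24591/256
(1,1): OLD=251415/2048 → NEW=0, ERR=251415/2048
(1,2): OLD=10665315/65536 → NEW=255, ERR=-6046365/65536
(1,3): OLD=4463015/262144 → NEW=0, ERR=4463015/262144
(1,4): OLD=1770937493/16777216 → NEW=0, ERR=1770937493/16777216
(1,5): OLD=16589698597/134217728 → NEW=0, ERR=16589698597/134217728
(1,6): OLD=309744139659/2147483648 → NEW=255, ERR=-237864190581/2147483648
(2,0): OLD=3014637/32768 → NEW=0, ERR=3014637/32768
(2,1): OLD=140834431/1048576 → NEW=255, ERR=-126552449/1048576
(2,2): OLD=37441085/16777216 → NEW=0, ERR=37441085/16777216
(2,3): OLD=13867669141/134217728 → NEW=0, ERR=13867669141/134217728
(2,4): OLD=187292082917/1073741824 → NEW=255, ERR=-86512082203/1073741824
(2,5): OLD=2309153756983/34359738368 → NEW=0, ERR=2309153756983/34359738368
(2,6): OLD=41514078307057/549755813888 → NEW=0, ERR=41514078307057/549755813888
(3,0): OLD=1830737821/16777216 → NEW=0, ERR=1830737821/16777216
(3,1): OLD=9421150425/134217728 → NEW=0, ERR=9421150425/134217728
(3,2): OLD=124808148315/1073741824 → NEW=0, ERR=124808148315/1073741824
(3,3): OLD=795317120301/4294967296 → NEW=255, ERR=-299899540179/4294967296
(3,4): OLD=46911486462877/549755813888 → NEW=0, ERR=46911486462877/549755813888
(3,5): OLD=622135819137703/4398046511104 → NEW=255, ERR=-499366041193817/4398046511104
(3,6): OLD=4230809547387833/70368744177664 → NEW=0, ERR=4230809547387833/70368744177664
Output grid:
  Row 0: ...#.#.  (5 black, running=5)
  Row 1: #.#...#  (4 black, running=9)
  Row 2: .#..#..  (5 black, running=14)
  Row 3: ...#.#.  (5 black, running=19)

Answer: 19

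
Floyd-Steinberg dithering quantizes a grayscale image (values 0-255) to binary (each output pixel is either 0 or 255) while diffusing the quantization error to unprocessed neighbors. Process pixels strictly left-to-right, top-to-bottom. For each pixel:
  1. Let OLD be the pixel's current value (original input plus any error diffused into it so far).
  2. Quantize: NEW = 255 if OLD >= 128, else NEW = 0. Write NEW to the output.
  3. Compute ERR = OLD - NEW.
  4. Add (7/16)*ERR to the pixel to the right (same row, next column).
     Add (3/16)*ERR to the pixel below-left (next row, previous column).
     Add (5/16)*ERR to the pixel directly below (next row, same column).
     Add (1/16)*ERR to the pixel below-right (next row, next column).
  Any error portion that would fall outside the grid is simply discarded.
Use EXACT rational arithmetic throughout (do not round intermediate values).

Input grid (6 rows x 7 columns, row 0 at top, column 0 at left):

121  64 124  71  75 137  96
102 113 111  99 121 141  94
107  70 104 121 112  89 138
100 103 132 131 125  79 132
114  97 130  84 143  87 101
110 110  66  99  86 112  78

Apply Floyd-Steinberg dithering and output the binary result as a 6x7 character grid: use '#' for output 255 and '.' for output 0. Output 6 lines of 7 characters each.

Answer: ..#..#.
#.#.#.#
..#.#.#
#.#.#..
.#..#.#
.#.#...

Derivation:
(0,0): OLD=121 → NEW=0, ERR=121
(0,1): OLD=1871/16 → NEW=0, ERR=1871/16
(0,2): OLD=44841/256 → NEW=255, ERR=-20439/256
(0,3): OLD=147743/4096 → NEW=0, ERR=147743/4096
(0,4): OLD=5949401/65536 → NEW=0, ERR=5949401/65536
(0,5): OLD=185300719/1048576 → NEW=255, ERR=-82086161/1048576
(0,6): OLD=1036009609/16777216 → NEW=0, ERR=1036009609/16777216
(1,0): OLD=41405/256 → NEW=255, ERR=-23875/256
(1,1): OLD=207531/2048 → NEW=0, ERR=207531/2048
(1,2): OLD=9467015/65536 → NEW=255, ERR=-7244665/65536
(1,3): OLD=19382907/262144 → NEW=0, ERR=19382907/262144
(1,4): OLD=2840280337/16777216 → NEW=255, ERR=-1437909743/16777216
(1,5): OLD=12924106849/134217728 → NEW=0, ERR=12924106849/134217728
(1,6): OLD=323265566607/2147483648 → NEW=255, ERR=-224342763633/2147483648
(2,0): OLD=3173769/32768 → NEW=0, ERR=3173769/32768
(2,1): OLD=123192051/1048576 → NEW=0, ERR=123192051/1048576
(2,2): OLD=2366452377/16777216 → NEW=255, ERR=-1911737703/16777216
(2,3): OLD=9566346513/134217728 → NEW=0, ERR=9566346513/134217728
(2,4): OLD=149331286689/1073741824 → NEW=255, ERR=-124472878431/1073741824
(2,5): OLD=1492244226635/34359738368 → NEW=0, ERR=1492244226635/34359738368
(2,6): OLD=71673162165693/549755813888 → NEW=255, ERR=-68514570375747/549755813888
(3,0): OLD=2555100793/16777216 → NEW=255, ERR=-1723089287/16777216
(3,1): OLD=10666173829/134217728 → NEW=0, ERR=10666173829/134217728
(3,2): OLD=163064586143/1073741824 → NEW=255, ERR=-110739578977/1073741824
(3,3): OLD=340567455625/4294967296 → NEW=0, ERR=340567455625/4294967296
(3,4): OLD=74801311089273/549755813888 → NEW=255, ERR=-65386421452167/549755813888
(3,5): OLD=43646055918075/4398046511104 → NEW=0, ERR=43646055918075/4398046511104
(3,6): OLD=7044621068857573/70368744177664 → NEW=0, ERR=7044621068857573/70368744177664
(4,0): OLD=207888085879/2147483648 → NEW=0, ERR=207888085879/2147483648
(4,1): OLD=4756412226571/34359738368 → NEW=255, ERR=-4005321057269/34359738368
(4,2): OLD=36616835203461/549755813888 → NEW=0, ERR=36616835203461/549755813888
(4,3): OLD=480147451548487/4398046511104 → NEW=0, ERR=480147451548487/4398046511104
(4,4): OLD=5643992481236453/35184372088832 → NEW=255, ERR=-3328022401415707/35184372088832
(4,5): OLD=67617064009629733/1125899906842624 → NEW=0, ERR=67617064009629733/1125899906842624
(4,6): OLD=2867516773348721555/18014398509481984 → NEW=255, ERR=-1726154846569184365/18014398509481984
(5,0): OLD=65088223226193/549755813888 → NEW=0, ERR=65088223226193/549755813888
(5,1): OLD=632915983020059/4398046511104 → NEW=255, ERR=-488585877311461/4398046511104
(5,2): OLD=1808335320999533/35184372088832 → NEW=0, ERR=1808335320999533/35184372088832
(5,3): OLD=39977850473210241/281474976710656 → NEW=255, ERR=-31798268588007039/281474976710656
(5,4): OLD=452172106750042283/18014398509481984 → NEW=0, ERR=452172106750042283/18014398509481984
(5,5): OLD=16986979993889997435/144115188075855872 → NEW=0, ERR=16986979993889997435/144115188075855872
(5,6): OLD=238373405006363341525/2305843009213693952 → NEW=0, ERR=238373405006363341525/2305843009213693952
Row 0: ..#..#.
Row 1: #.#.#.#
Row 2: ..#.#.#
Row 3: #.#.#..
Row 4: .#..#.#
Row 5: .#.#...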